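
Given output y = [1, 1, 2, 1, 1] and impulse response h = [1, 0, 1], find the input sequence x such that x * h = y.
Deconvolve y=[1, 1, 2, 1, 1] by h=[1, 0, 1]. Since h[0]=1, solve forward: x[0] = y[0] / 1 = 1; x[1] = (y[1] - 1×0) / 1 = 1; x[2] = (y[2] - 1×0 - 1×1) / 1 = 1. So x = [1, 1, 1]. Check by forward convolution: y[0] = 1×1 = 1; y[1] = 1×0 + 1×1 = 1; y[2] = 1×1 + 1×0 + 1×1 = 2; y[3] = 1×1 + 1×0 = 1; y[4] = 1×1 = 1

[1, 1, 1]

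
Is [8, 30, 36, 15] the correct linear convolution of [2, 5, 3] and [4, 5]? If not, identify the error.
Recompute linear convolution of [2, 5, 3] and [4, 5]: y[0] = 2×4 = 8; y[1] = 2×5 + 5×4 = 30; y[2] = 5×5 + 3×4 = 37; y[3] = 3×5 = 15 → [8, 30, 37, 15]. Compare to given [8, 30, 36, 15]: they differ at index 2: given 36, correct 37, so answer: No

No. Error at index 2: given 36, correct 37.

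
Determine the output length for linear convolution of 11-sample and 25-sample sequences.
Linear/full convolution length: m + n - 1 = 11 + 25 - 1 = 35

35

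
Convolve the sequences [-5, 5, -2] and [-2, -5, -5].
y[0] = -5×-2 = 10; y[1] = -5×-5 + 5×-2 = 15; y[2] = -5×-5 + 5×-5 + -2×-2 = 4; y[3] = 5×-5 + -2×-5 = -15; y[4] = -2×-5 = 10

[10, 15, 4, -15, 10]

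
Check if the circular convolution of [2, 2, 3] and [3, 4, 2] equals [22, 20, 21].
Recompute circular convolution of [2, 2, 3] and [3, 4, 2]: y[0] = 2×3 + 2×2 + 3×4 = 22; y[1] = 2×4 + 2×3 + 3×2 = 20; y[2] = 2×2 + 2×4 + 3×3 = 21 → [22, 20, 21]. Given [22, 20, 21] matches, so answer: Yes

Yes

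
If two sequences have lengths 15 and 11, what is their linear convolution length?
Linear/full convolution length: m + n - 1 = 15 + 11 - 1 = 25

25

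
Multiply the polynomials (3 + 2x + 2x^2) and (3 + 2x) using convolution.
Ascending coefficients: a = [3, 2, 2], b = [3, 2]. c[0] = 3×3 = 9; c[1] = 3×2 + 2×3 = 12; c[2] = 2×2 + 2×3 = 10; c[3] = 2×2 = 4. Result coefficients: [9, 12, 10, 4] → 9 + 12x + 10x^2 + 4x^3

9 + 12x + 10x^2 + 4x^3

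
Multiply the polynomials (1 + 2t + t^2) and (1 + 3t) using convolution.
Ascending coefficients: a = [1, 2, 1], b = [1, 3]. c[0] = 1×1 = 1; c[1] = 1×3 + 2×1 = 5; c[2] = 2×3 + 1×1 = 7; c[3] = 1×3 = 3. Result coefficients: [1, 5, 7, 3] → 1 + 5t + 7t^2 + 3t^3

1 + 5t + 7t^2 + 3t^3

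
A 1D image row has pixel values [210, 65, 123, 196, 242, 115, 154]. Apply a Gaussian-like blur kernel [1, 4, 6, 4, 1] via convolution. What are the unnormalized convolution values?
Convolve image row [210, 65, 123, 196, 242, 115, 154] with kernel [1, 4, 6, 4, 1]: y[0] = 210×1 = 210; y[1] = 210×4 + 65×1 = 905; y[2] = 210×6 + 65×4 + 123×1 = 1643; y[3] = 210×4 + 65×6 + 123×4 + 196×1 = 1918; y[4] = 210×1 + 65×4 + 123×6 + 196×4 + 242×1 = 2234; y[5] = 65×1 + 123×4 + 196×6 + 242×4 + 115×1 = 2816; y[6] = 123×1 + 196×4 + 242×6 + 115×4 + 154×1 = 2973; y[7] = 196×1 + 242×4 + 115×6 + 154×4 = 2470; y[8] = 242×1 + 115×4 + 154×6 = 1626; y[9] = 115×1 + 154×4 = 731; y[10] = 154×1 = 154 → [210, 905, 1643, 1918, 2234, 2816, 2973, 2470, 1626, 731, 154]. Normalization factor = sum(kernel) = 16.

[210, 905, 1643, 1918, 2234, 2816, 2973, 2470, 1626, 731, 154]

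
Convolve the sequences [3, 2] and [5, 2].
y[0] = 3×5 = 15; y[1] = 3×2 + 2×5 = 16; y[2] = 2×2 = 4

[15, 16, 4]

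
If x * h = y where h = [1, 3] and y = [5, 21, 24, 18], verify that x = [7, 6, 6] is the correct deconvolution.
Forward-compute [7, 6, 6] * [1, 3]: y[0] = 7×1 = 7; y[1] = 7×3 + 6×1 = 27; y[2] = 6×3 + 6×1 = 24; y[3] = 6×3 = 18 → [7, 27, 24, 18]. Does not match given y = [5, 21, 24, 18].

Not verified. [7, 6, 6] * [1, 3] = [7, 27, 24, 18], which differs from [5, 21, 24, 18] at index 0.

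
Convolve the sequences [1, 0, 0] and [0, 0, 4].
y[0] = 1×0 = 0; y[1] = 1×0 + 0×0 = 0; y[2] = 1×4 + 0×0 + 0×0 = 4; y[3] = 0×4 + 0×0 = 0; y[4] = 0×4 = 0

[0, 0, 4, 0, 0]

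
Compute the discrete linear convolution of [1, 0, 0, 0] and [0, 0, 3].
y[0] = 1×0 = 0; y[1] = 1×0 + 0×0 = 0; y[2] = 1×3 + 0×0 + 0×0 = 3; y[3] = 0×3 + 0×0 + 0×0 = 0; y[4] = 0×3 + 0×0 = 0; y[5] = 0×3 = 0

[0, 0, 3, 0, 0, 0]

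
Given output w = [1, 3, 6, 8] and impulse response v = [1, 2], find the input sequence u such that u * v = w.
Deconvolve w=[1, 3, 6, 8] by v=[1, 2]. Since v[0]=1, solve forward: u[0] = w[0] / 1 = 1; u[1] = (w[1] - 1×2) / 1 = 1; u[2] = (w[2] - 1×2) / 1 = 4. So u = [1, 1, 4]. Check by forward convolution: w[0] = 1×1 = 1; w[1] = 1×2 + 1×1 = 3; w[2] = 1×2 + 4×1 = 6; w[3] = 4×2 = 8

[1, 1, 4]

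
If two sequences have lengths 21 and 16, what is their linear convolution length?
Linear/full convolution length: m + n - 1 = 21 + 16 - 1 = 36

36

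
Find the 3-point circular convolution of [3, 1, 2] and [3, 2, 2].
Use y[k] = Σ_j s[j]·t[(k-j) mod 3]. y[0] = 3×3 + 1×2 + 2×2 = 15; y[1] = 3×2 + 1×3 + 2×2 = 13; y[2] = 3×2 + 1×2 + 2×3 = 14. Result: [15, 13, 14]

[15, 13, 14]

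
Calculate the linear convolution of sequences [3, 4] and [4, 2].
y[0] = 3×4 = 12; y[1] = 3×2 + 4×4 = 22; y[2] = 4×2 = 8

[12, 22, 8]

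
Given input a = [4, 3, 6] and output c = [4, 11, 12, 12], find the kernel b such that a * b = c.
Output length 4 = len(a) + len(b) - 1 ⇒ len(b) = 2. Solve b forward using b[k] = (c[k] - Σ_{i≥1} a[i]·b[k-i]) / a[0]: b[0] = c[0] / a[0] = 4 / 4 = 1; b[1] = (c[1] - 3×1) / a[0] = (11 - 3×1) / 4 = 2. So b = [1, 2]. Forward-check [4, 3, 6] * [1, 2]: c[0] = 4×1 = 4; c[1] = 4×2 + 3×1 = 11; c[2] = 3×2 + 6×1 = 12; c[3] = 6×2 = 12 → [4, 11, 12, 12] ✓

[1, 2]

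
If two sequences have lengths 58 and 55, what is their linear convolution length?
Linear/full convolution length: m + n - 1 = 58 + 55 - 1 = 112

112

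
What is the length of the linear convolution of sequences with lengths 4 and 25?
Linear/full convolution length: m + n - 1 = 4 + 25 - 1 = 28

28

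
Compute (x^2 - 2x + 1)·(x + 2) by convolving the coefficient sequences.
Ascending coefficients: a = [1, -2, 1], b = [2, 1]. c[0] = 1×2 = 2; c[1] = 1×1 + -2×2 = -3; c[2] = -2×1 + 1×2 = 0; c[3] = 1×1 = 1. Result coefficients: [2, -3, 0, 1] → x^3 - 3x + 2

x^3 - 3x + 2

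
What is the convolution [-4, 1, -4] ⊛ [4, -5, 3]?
y[0] = -4×4 = -16; y[1] = -4×-5 + 1×4 = 24; y[2] = -4×3 + 1×-5 + -4×4 = -33; y[3] = 1×3 + -4×-5 = 23; y[4] = -4×3 = -12

[-16, 24, -33, 23, -12]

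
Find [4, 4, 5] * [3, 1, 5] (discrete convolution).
y[0] = 4×3 = 12; y[1] = 4×1 + 4×3 = 16; y[2] = 4×5 + 4×1 + 5×3 = 39; y[3] = 4×5 + 5×1 = 25; y[4] = 5×5 = 25

[12, 16, 39, 25, 25]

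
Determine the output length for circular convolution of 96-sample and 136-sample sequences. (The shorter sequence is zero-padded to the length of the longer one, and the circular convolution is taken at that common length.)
Circular convolution (zero-padding the shorter input) has length max(m, n) = max(96, 136) = 136

136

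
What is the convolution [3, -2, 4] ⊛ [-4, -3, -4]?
y[0] = 3×-4 = -12; y[1] = 3×-3 + -2×-4 = -1; y[2] = 3×-4 + -2×-3 + 4×-4 = -22; y[3] = -2×-4 + 4×-3 = -4; y[4] = 4×-4 = -16

[-12, -1, -22, -4, -16]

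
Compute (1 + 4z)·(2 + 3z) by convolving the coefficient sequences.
Ascending coefficients: a = [1, 4], b = [2, 3]. c[0] = 1×2 = 2; c[1] = 1×3 + 4×2 = 11; c[2] = 4×3 = 12. Result coefficients: [2, 11, 12] → 2 + 11z + 12z^2

2 + 11z + 12z^2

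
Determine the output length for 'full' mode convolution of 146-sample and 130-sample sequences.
Linear/full convolution length: m + n - 1 = 146 + 130 - 1 = 275

275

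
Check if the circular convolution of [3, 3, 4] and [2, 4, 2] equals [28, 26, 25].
Recompute circular convolution of [3, 3, 4] and [2, 4, 2]: y[0] = 3×2 + 3×2 + 4×4 = 28; y[1] = 3×4 + 3×2 + 4×2 = 26; y[2] = 3×2 + 3×4 + 4×2 = 26 → [28, 26, 26]. Compare to given [28, 26, 25]: they differ at index 2: given 25, correct 26, so answer: No

No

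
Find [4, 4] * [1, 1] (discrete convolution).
y[0] = 4×1 = 4; y[1] = 4×1 + 4×1 = 8; y[2] = 4×1 = 4

[4, 8, 4]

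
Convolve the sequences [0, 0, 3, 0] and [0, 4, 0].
y[0] = 0×0 = 0; y[1] = 0×4 + 0×0 = 0; y[2] = 0×0 + 0×4 + 3×0 = 0; y[3] = 0×0 + 3×4 + 0×0 = 12; y[4] = 3×0 + 0×4 = 0; y[5] = 0×0 = 0

[0, 0, 0, 12, 0, 0]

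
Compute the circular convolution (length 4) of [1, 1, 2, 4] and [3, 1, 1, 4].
Use y[k] = Σ_j s[j]·t[(k-j) mod 4]. y[0] = 1×3 + 1×4 + 2×1 + 4×1 = 13; y[1] = 1×1 + 1×3 + 2×4 + 4×1 = 16; y[2] = 1×1 + 1×1 + 2×3 + 4×4 = 24; y[3] = 1×4 + 1×1 + 2×1 + 4×3 = 19. Result: [13, 16, 24, 19]

[13, 16, 24, 19]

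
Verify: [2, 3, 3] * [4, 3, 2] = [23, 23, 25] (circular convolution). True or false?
Recompute circular convolution of [2, 3, 3] and [4, 3, 2]: y[0] = 2×4 + 3×2 + 3×3 = 23; y[1] = 2×3 + 3×4 + 3×2 = 24; y[2] = 2×2 + 3×3 + 3×4 = 25 → [23, 24, 25]. Compare to given [23, 23, 25]: they differ at index 1: given 23, correct 24, so answer: No

No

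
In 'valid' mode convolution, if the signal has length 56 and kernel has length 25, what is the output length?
'Valid' mode counts only positions where the kernel fully overlaps the signal: m - n + 1 = 56 - 25 + 1 = 32

32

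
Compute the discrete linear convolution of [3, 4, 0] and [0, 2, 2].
y[0] = 3×0 = 0; y[1] = 3×2 + 4×0 = 6; y[2] = 3×2 + 4×2 + 0×0 = 14; y[3] = 4×2 + 0×2 = 8; y[4] = 0×2 = 0

[0, 6, 14, 8, 0]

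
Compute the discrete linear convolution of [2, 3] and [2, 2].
y[0] = 2×2 = 4; y[1] = 2×2 + 3×2 = 10; y[2] = 3×2 = 6

[4, 10, 6]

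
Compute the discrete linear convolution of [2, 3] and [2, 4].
y[0] = 2×2 = 4; y[1] = 2×4 + 3×2 = 14; y[2] = 3×4 = 12

[4, 14, 12]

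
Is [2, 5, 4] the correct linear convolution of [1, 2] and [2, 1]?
Recompute linear convolution of [1, 2] and [2, 1]: y[0] = 1×2 = 2; y[1] = 1×1 + 2×2 = 5; y[2] = 2×1 = 2 → [2, 5, 2]. Compare to given [2, 5, 4]: they differ at index 2: given 4, correct 2, so answer: No

No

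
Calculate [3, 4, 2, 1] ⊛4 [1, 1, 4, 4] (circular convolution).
Use y[k] = Σ_j s[j]·t[(k-j) mod 4]. y[0] = 3×1 + 4×4 + 2×4 + 1×1 = 28; y[1] = 3×1 + 4×1 + 2×4 + 1×4 = 19; y[2] = 3×4 + 4×1 + 2×1 + 1×4 = 22; y[3] = 3×4 + 4×4 + 2×1 + 1×1 = 31. Result: [28, 19, 22, 31]

[28, 19, 22, 31]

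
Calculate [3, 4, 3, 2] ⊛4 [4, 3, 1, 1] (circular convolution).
Use y[k] = Σ_j f[j]·g[(k-j) mod 4]. y[0] = 3×4 + 4×1 + 3×1 + 2×3 = 25; y[1] = 3×3 + 4×4 + 3×1 + 2×1 = 30; y[2] = 3×1 + 4×3 + 3×4 + 2×1 = 29; y[3] = 3×1 + 4×1 + 3×3 + 2×4 = 24. Result: [25, 30, 29, 24]

[25, 30, 29, 24]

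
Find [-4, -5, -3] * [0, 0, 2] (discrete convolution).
y[0] = -4×0 = 0; y[1] = -4×0 + -5×0 = 0; y[2] = -4×2 + -5×0 + -3×0 = -8; y[3] = -5×2 + -3×0 = -10; y[4] = -3×2 = -6

[0, 0, -8, -10, -6]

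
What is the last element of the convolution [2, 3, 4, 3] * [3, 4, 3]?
Use y[k] = Σ_i a[i]·b[k-i] at k=5. y[5] = 3×3 = 9

9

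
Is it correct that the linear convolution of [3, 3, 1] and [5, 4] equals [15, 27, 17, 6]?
Recompute linear convolution of [3, 3, 1] and [5, 4]: y[0] = 3×5 = 15; y[1] = 3×4 + 3×5 = 27; y[2] = 3×4 + 1×5 = 17; y[3] = 1×4 = 4 → [15, 27, 17, 4]. Compare to given [15, 27, 17, 6]: they differ at index 3: given 6, correct 4, so answer: No

No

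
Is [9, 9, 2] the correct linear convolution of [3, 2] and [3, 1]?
Recompute linear convolution of [3, 2] and [3, 1]: y[0] = 3×3 = 9; y[1] = 3×1 + 2×3 = 9; y[2] = 2×1 = 2 → [9, 9, 2]. Given [9, 9, 2] matches, so answer: Yes

Yes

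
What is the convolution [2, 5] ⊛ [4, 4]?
y[0] = 2×4 = 8; y[1] = 2×4 + 5×4 = 28; y[2] = 5×4 = 20

[8, 28, 20]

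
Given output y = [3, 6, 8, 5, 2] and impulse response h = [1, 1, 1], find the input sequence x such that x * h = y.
Deconvolve y=[3, 6, 8, 5, 2] by h=[1, 1, 1]. Since h[0]=1, solve forward: x[0] = y[0] / 1 = 3; x[1] = (y[1] - 3×1) / 1 = 3; x[2] = (y[2] - 3×1 - 3×1) / 1 = 2. So x = [3, 3, 2]. Check by forward convolution: y[0] = 3×1 = 3; y[1] = 3×1 + 3×1 = 6; y[2] = 3×1 + 3×1 + 2×1 = 8; y[3] = 3×1 + 2×1 = 5; y[4] = 2×1 = 2

[3, 3, 2]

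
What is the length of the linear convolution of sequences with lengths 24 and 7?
Linear/full convolution length: m + n - 1 = 24 + 7 - 1 = 30

30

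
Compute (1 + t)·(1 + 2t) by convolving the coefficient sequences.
Ascending coefficients: a = [1, 1], b = [1, 2]. c[0] = 1×1 = 1; c[1] = 1×2 + 1×1 = 3; c[2] = 1×2 = 2. Result coefficients: [1, 3, 2] → 1 + 3t + 2t^2

1 + 3t + 2t^2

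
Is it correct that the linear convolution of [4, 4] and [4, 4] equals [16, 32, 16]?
Recompute linear convolution of [4, 4] and [4, 4]: y[0] = 4×4 = 16; y[1] = 4×4 + 4×4 = 32; y[2] = 4×4 = 16 → [16, 32, 16]. Given [16, 32, 16] matches, so answer: Yes

Yes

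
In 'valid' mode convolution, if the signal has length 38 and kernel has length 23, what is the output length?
'Valid' mode counts only positions where the kernel fully overlaps the signal: m - n + 1 = 38 - 23 + 1 = 16

16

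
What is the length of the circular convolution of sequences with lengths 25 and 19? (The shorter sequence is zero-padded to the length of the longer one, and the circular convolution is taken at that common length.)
Circular convolution (zero-padding the shorter input) has length max(m, n) = max(25, 19) = 25

25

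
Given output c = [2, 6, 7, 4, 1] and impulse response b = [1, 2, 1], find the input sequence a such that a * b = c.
Deconvolve c=[2, 6, 7, 4, 1] by b=[1, 2, 1]. Since b[0]=1, solve forward: a[0] = c[0] / 1 = 2; a[1] = (c[1] - 2×2) / 1 = 2; a[2] = (c[2] - 2×2 - 2×1) / 1 = 1. So a = [2, 2, 1]. Check by forward convolution: c[0] = 2×1 = 2; c[1] = 2×2 + 2×1 = 6; c[2] = 2×1 + 2×2 + 1×1 = 7; c[3] = 2×1 + 1×2 = 4; c[4] = 1×1 = 1

[2, 2, 1]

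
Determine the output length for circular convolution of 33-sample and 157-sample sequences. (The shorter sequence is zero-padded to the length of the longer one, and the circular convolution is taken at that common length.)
Circular convolution (zero-padding the shorter input) has length max(m, n) = max(33, 157) = 157

157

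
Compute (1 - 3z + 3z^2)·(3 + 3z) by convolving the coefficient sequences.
Ascending coefficients: a = [1, -3, 3], b = [3, 3]. c[0] = 1×3 = 3; c[1] = 1×3 + -3×3 = -6; c[2] = -3×3 + 3×3 = 0; c[3] = 3×3 = 9. Result coefficients: [3, -6, 0, 9] → 3 - 6z + 9z^3

3 - 6z + 9z^3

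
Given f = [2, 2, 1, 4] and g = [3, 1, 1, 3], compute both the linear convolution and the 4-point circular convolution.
Linear: y_lin[0] = 2×3 = 6; y_lin[1] = 2×1 + 2×3 = 8; y_lin[2] = 2×1 + 2×1 + 1×3 = 7; y_lin[3] = 2×3 + 2×1 + 1×1 + 4×3 = 21; y_lin[4] = 2×3 + 1×1 + 4×1 = 11; y_lin[5] = 1×3 + 4×1 = 7; y_lin[6] = 4×3 = 12 → [6, 8, 7, 21, 11, 7, 12]. Circular (length 4): y[0] = 2×3 + 2×3 + 1×1 + 4×1 = 17; y[1] = 2×1 + 2×3 + 1×3 + 4×1 = 15; y[2] = 2×1 + 2×1 + 1×3 + 4×3 = 19; y[3] = 2×3 + 2×1 + 1×1 + 4×3 = 21 → [17, 15, 19, 21]

Linear: [6, 8, 7, 21, 11, 7, 12], Circular: [17, 15, 19, 21]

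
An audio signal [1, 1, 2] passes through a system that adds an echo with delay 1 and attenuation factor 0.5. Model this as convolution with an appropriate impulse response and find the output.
Direct-path + delayed-attenuated-path model → impulse response h = [1, 0.5] (1 at lag 0, 0.5 at lag 1). Output y[n] = x[n] + 0.5·x[n - 1] (with x[n] = 0 outside 0..2): y[0] = 1 + 0.5×0 = 1; y[1] = 1 + 0.5×1 = 1.5; y[2] = 2 + 0.5×1 = 2.5; y[3] = 0 + 0.5×2 = 1.0. So y = [1, 1.5, 2.5, 1.0]

[1, 1.5, 2.5, 1.0]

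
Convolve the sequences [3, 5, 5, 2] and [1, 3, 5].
y[0] = 3×1 = 3; y[1] = 3×3 + 5×1 = 14; y[2] = 3×5 + 5×3 + 5×1 = 35; y[3] = 5×5 + 5×3 + 2×1 = 42; y[4] = 5×5 + 2×3 = 31; y[5] = 2×5 = 10

[3, 14, 35, 42, 31, 10]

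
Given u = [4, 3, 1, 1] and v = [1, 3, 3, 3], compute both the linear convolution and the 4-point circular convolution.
Linear: y_lin[0] = 4×1 = 4; y_lin[1] = 4×3 + 3×1 = 15; y_lin[2] = 4×3 + 3×3 + 1×1 = 22; y_lin[3] = 4×3 + 3×3 + 1×3 + 1×1 = 25; y_lin[4] = 3×3 + 1×3 + 1×3 = 15; y_lin[5] = 1×3 + 1×3 = 6; y_lin[6] = 1×3 = 3 → [4, 15, 22, 25, 15, 6, 3]. Circular (length 4): y[0] = 4×1 + 3×3 + 1×3 + 1×3 = 19; y[1] = 4×3 + 3×1 + 1×3 + 1×3 = 21; y[2] = 4×3 + 3×3 + 1×1 + 1×3 = 25; y[3] = 4×3 + 3×3 + 1×3 + 1×1 = 25 → [19, 21, 25, 25]

Linear: [4, 15, 22, 25, 15, 6, 3], Circular: [19, 21, 25, 25]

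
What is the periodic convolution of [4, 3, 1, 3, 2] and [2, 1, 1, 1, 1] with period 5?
Use y[k] = Σ_j s[j]·t[(k-j) mod 5]. y[0] = 4×2 + 3×1 + 1×1 + 3×1 + 2×1 = 17; y[1] = 4×1 + 3×2 + 1×1 + 3×1 + 2×1 = 16; y[2] = 4×1 + 3×1 + 1×2 + 3×1 + 2×1 = 14; y[3] = 4×1 + 3×1 + 1×1 + 3×2 + 2×1 = 16; y[4] = 4×1 + 3×1 + 1×1 + 3×1 + 2×2 = 15. Result: [17, 16, 14, 16, 15]

[17, 16, 14, 16, 15]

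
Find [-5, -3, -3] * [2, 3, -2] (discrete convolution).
y[0] = -5×2 = -10; y[1] = -5×3 + -3×2 = -21; y[2] = -5×-2 + -3×3 + -3×2 = -5; y[3] = -3×-2 + -3×3 = -3; y[4] = -3×-2 = 6

[-10, -21, -5, -3, 6]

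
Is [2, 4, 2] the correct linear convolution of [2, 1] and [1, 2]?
Recompute linear convolution of [2, 1] and [1, 2]: y[0] = 2×1 = 2; y[1] = 2×2 + 1×1 = 5; y[2] = 1×2 = 2 → [2, 5, 2]. Compare to given [2, 4, 2]: they differ at index 1: given 4, correct 5, so answer: No

No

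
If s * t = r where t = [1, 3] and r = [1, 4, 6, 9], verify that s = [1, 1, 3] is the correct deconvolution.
Forward-compute [1, 1, 3] * [1, 3]: r[0] = 1×1 = 1; r[1] = 1×3 + 1×1 = 4; r[2] = 1×3 + 3×1 = 6; r[3] = 3×3 = 9 → [1, 4, 6, 9]. Matches given r = [1, 4, 6, 9], so verified.

Verified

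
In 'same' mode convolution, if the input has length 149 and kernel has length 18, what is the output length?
'Same' mode returns an output with the same length as the input: 149

149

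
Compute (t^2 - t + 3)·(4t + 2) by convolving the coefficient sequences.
Ascending coefficients: a = [3, -1, 1], b = [2, 4]. c[0] = 3×2 = 6; c[1] = 3×4 + -1×2 = 10; c[2] = -1×4 + 1×2 = -2; c[3] = 1×4 = 4. Result coefficients: [6, 10, -2, 4] → 4t^3 - 2t^2 + 10t + 6

4t^3 - 2t^2 + 10t + 6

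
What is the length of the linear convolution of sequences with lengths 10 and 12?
Linear/full convolution length: m + n - 1 = 10 + 12 - 1 = 21

21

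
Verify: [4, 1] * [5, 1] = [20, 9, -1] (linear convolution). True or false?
Recompute linear convolution of [4, 1] and [5, 1]: y[0] = 4×5 = 20; y[1] = 4×1 + 1×5 = 9; y[2] = 1×1 = 1 → [20, 9, 1]. Compare to given [20, 9, -1]: they differ at index 2: given -1, correct 1, so answer: No

No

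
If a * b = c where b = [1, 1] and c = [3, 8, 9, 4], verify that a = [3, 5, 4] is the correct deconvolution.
Forward-compute [3, 5, 4] * [1, 1]: c[0] = 3×1 = 3; c[1] = 3×1 + 5×1 = 8; c[2] = 5×1 + 4×1 = 9; c[3] = 4×1 = 4 → [3, 8, 9, 4]. Matches given c = [3, 8, 9, 4], so verified.

Verified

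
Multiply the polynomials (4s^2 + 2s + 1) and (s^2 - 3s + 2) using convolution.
Ascending coefficients: a = [1, 2, 4], b = [2, -3, 1]. c[0] = 1×2 = 2; c[1] = 1×-3 + 2×2 = 1; c[2] = 1×1 + 2×-3 + 4×2 = 3; c[3] = 2×1 + 4×-3 = -10; c[4] = 4×1 = 4. Result coefficients: [2, 1, 3, -10, 4] → 4s^4 - 10s^3 + 3s^2 + s + 2

4s^4 - 10s^3 + 3s^2 + s + 2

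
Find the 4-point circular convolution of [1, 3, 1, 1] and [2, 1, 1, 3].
Use y[k] = Σ_j x[j]·h[(k-j) mod 4]. y[0] = 1×2 + 3×3 + 1×1 + 1×1 = 13; y[1] = 1×1 + 3×2 + 1×3 + 1×1 = 11; y[2] = 1×1 + 3×1 + 1×2 + 1×3 = 9; y[3] = 1×3 + 3×1 + 1×1 + 1×2 = 9. Result: [13, 11, 9, 9]

[13, 11, 9, 9]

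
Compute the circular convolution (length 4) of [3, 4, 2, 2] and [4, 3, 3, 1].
Use y[k] = Σ_j x[j]·h[(k-j) mod 4]. y[0] = 3×4 + 4×1 + 2×3 + 2×3 = 28; y[1] = 3×3 + 4×4 + 2×1 + 2×3 = 33; y[2] = 3×3 + 4×3 + 2×4 + 2×1 = 31; y[3] = 3×1 + 4×3 + 2×3 + 2×4 = 29. Result: [28, 33, 31, 29]

[28, 33, 31, 29]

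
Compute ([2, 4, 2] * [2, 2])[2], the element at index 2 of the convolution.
Use y[k] = Σ_i a[i]·b[k-i] at k=2. y[2] = 4×2 + 2×2 = 12

12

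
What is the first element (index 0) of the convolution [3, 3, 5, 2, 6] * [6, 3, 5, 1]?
Use y[k] = Σ_i a[i]·b[k-i] at k=0. y[0] = 3×6 = 18

18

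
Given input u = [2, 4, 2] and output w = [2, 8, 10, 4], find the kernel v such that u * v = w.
Output length 4 = len(u) + len(v) - 1 ⇒ len(v) = 2. Solve v forward using v[k] = (w[k] - Σ_{i≥1} u[i]·v[k-i]) / u[0]: v[0] = w[0] / u[0] = 2 / 2 = 1; v[1] = (w[1] - 4×1) / u[0] = (8 - 4×1) / 2 = 2. So v = [1, 2]. Forward-check [2, 4, 2] * [1, 2]: w[0] = 2×1 = 2; w[1] = 2×2 + 4×1 = 8; w[2] = 4×2 + 2×1 = 10; w[3] = 2×2 = 4 → [2, 8, 10, 4] ✓

[1, 2]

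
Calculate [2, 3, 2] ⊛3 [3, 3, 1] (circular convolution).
Use y[k] = Σ_j x[j]·h[(k-j) mod 3]. y[0] = 2×3 + 3×1 + 2×3 = 15; y[1] = 2×3 + 3×3 + 2×1 = 17; y[2] = 2×1 + 3×3 + 2×3 = 17. Result: [15, 17, 17]

[15, 17, 17]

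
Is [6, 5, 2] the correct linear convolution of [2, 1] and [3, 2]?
Recompute linear convolution of [2, 1] and [3, 2]: y[0] = 2×3 = 6; y[1] = 2×2 + 1×3 = 7; y[2] = 1×2 = 2 → [6, 7, 2]. Compare to given [6, 5, 2]: they differ at index 1: given 5, correct 7, so answer: No

No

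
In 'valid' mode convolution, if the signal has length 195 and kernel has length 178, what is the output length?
'Valid' mode counts only positions where the kernel fully overlaps the signal: m - n + 1 = 195 - 178 + 1 = 18

18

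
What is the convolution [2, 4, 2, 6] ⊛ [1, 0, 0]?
y[0] = 2×1 = 2; y[1] = 2×0 + 4×1 = 4; y[2] = 2×0 + 4×0 + 2×1 = 2; y[3] = 4×0 + 2×0 + 6×1 = 6; y[4] = 2×0 + 6×0 = 0; y[5] = 6×0 = 0

[2, 4, 2, 6, 0, 0]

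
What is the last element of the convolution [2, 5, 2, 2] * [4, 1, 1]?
Use y[k] = Σ_i a[i]·b[k-i] at k=5. y[5] = 2×1 = 2

2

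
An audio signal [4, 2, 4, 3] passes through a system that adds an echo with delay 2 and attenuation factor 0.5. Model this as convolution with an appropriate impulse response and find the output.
Direct-path + delayed-attenuated-path model → impulse response h = [1, 0, 0.5] (1 at lag 0, 0.5 at lag 2). Output y[n] = x[n] + 0.5·x[n - 2] (with x[n] = 0 outside 0..3): y[0] = 4 + 0.5×0 = 4; y[1] = 2 + 0.5×0 = 2; y[2] = 4 + 0.5×4 = 6.0; y[3] = 3 + 0.5×2 = 4.0; y[4] = 0 + 0.5×4 = 2.0; y[5] = 0 + 0.5×3 = 1.5. So y = [4, 2, 6.0, 4.0, 2.0, 1.5]

[4, 2, 6.0, 4.0, 2.0, 1.5]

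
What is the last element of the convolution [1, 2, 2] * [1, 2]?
Use y[k] = Σ_i a[i]·b[k-i] at k=3. y[3] = 2×2 = 4

4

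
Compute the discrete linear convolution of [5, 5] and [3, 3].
y[0] = 5×3 = 15; y[1] = 5×3 + 5×3 = 30; y[2] = 5×3 = 15

[15, 30, 15]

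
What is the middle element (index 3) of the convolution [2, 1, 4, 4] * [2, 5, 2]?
Use y[k] = Σ_i a[i]·b[k-i] at k=3. y[3] = 1×2 + 4×5 + 4×2 = 30

30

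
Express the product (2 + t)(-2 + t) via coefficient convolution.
Ascending coefficients: a = [2, 1], b = [-2, 1]. c[0] = 2×-2 = -4; c[1] = 2×1 + 1×-2 = 0; c[2] = 1×1 = 1. Result coefficients: [-4, 0, 1] → -4 + t^2

-4 + t^2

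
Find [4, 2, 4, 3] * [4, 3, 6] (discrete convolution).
y[0] = 4×4 = 16; y[1] = 4×3 + 2×4 = 20; y[2] = 4×6 + 2×3 + 4×4 = 46; y[3] = 2×6 + 4×3 + 3×4 = 36; y[4] = 4×6 + 3×3 = 33; y[5] = 3×6 = 18

[16, 20, 46, 36, 33, 18]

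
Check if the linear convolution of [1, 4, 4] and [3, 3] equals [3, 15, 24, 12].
Recompute linear convolution of [1, 4, 4] and [3, 3]: y[0] = 1×3 = 3; y[1] = 1×3 + 4×3 = 15; y[2] = 4×3 + 4×3 = 24; y[3] = 4×3 = 12 → [3, 15, 24, 12]. Given [3, 15, 24, 12] matches, so answer: Yes

Yes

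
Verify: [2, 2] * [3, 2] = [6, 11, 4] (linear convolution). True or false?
Recompute linear convolution of [2, 2] and [3, 2]: y[0] = 2×3 = 6; y[1] = 2×2 + 2×3 = 10; y[2] = 2×2 = 4 → [6, 10, 4]. Compare to given [6, 11, 4]: they differ at index 1: given 11, correct 10, so answer: No

No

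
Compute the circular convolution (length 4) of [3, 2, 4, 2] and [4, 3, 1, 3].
Use y[k] = Σ_j f[j]·g[(k-j) mod 4]. y[0] = 3×4 + 2×3 + 4×1 + 2×3 = 28; y[1] = 3×3 + 2×4 + 4×3 + 2×1 = 31; y[2] = 3×1 + 2×3 + 4×4 + 2×3 = 31; y[3] = 3×3 + 2×1 + 4×3 + 2×4 = 31. Result: [28, 31, 31, 31]

[28, 31, 31, 31]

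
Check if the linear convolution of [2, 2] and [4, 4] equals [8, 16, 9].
Recompute linear convolution of [2, 2] and [4, 4]: y[0] = 2×4 = 8; y[1] = 2×4 + 2×4 = 16; y[2] = 2×4 = 8 → [8, 16, 8]. Compare to given [8, 16, 9]: they differ at index 2: given 9, correct 8, so answer: No

No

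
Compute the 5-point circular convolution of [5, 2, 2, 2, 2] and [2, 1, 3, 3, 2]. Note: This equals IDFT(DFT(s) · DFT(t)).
Either evaluate y[k] = Σ_j s[j]·t[(k-j) mod 5] directly, or use IDFT(DFT(s) · DFT(t)). y[0] = 5×2 + 2×2 + 2×3 + 2×3 + 2×1 = 28; y[1] = 5×1 + 2×2 + 2×2 + 2×3 + 2×3 = 25; y[2] = 5×3 + 2×1 + 2×2 + 2×2 + 2×3 = 31; y[3] = 5×3 + 2×3 + 2×1 + 2×2 + 2×2 = 31; y[4] = 5×2 + 2×3 + 2×3 + 2×1 + 2×2 = 28. Result: [28, 25, 31, 31, 28]

[28, 25, 31, 31, 28]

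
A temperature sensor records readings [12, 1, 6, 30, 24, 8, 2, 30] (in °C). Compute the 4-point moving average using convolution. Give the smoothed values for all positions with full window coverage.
4-point moving average kernel = [1, 1, 1, 1]. Apply in 'valid' mode (full window coverage): avg[0] = (12 + 1 + 6 + 30) / 4 = 12.25; avg[1] = (1 + 6 + 30 + 24) / 4 = 15.25; avg[2] = (6 + 30 + 24 + 8) / 4 = 17.0; avg[3] = (30 + 24 + 8 + 2) / 4 = 16.0; avg[4] = (24 + 8 + 2 + 30) / 4 = 16.0. Smoothed values: [12.25, 15.25, 17.0, 16.0, 16.0]

[12.25, 15.25, 17.0, 16.0, 16.0]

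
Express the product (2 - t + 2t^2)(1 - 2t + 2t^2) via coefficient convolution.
Ascending coefficients: a = [2, -1, 2], b = [1, -2, 2]. c[0] = 2×1 = 2; c[1] = 2×-2 + -1×1 = -5; c[2] = 2×2 + -1×-2 + 2×1 = 8; c[3] = -1×2 + 2×-2 = -6; c[4] = 2×2 = 4. Result coefficients: [2, -5, 8, -6, 4] → 2 - 5t + 8t^2 - 6t^3 + 4t^4

2 - 5t + 8t^2 - 6t^3 + 4t^4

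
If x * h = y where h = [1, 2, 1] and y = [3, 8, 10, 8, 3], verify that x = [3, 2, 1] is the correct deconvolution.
Forward-compute [3, 2, 1] * [1, 2, 1]: y[0] = 3×1 = 3; y[1] = 3×2 + 2×1 = 8; y[2] = 3×1 + 2×2 + 1×1 = 8; y[3] = 2×1 + 1×2 = 4; y[4] = 1×1 = 1 → [3, 8, 8, 4, 1]. Does not match given y = [3, 8, 10, 8, 3].

Not verified. [3, 2, 1] * [1, 2, 1] = [3, 8, 8, 4, 1], which differs from [3, 8, 10, 8, 3] at index 2.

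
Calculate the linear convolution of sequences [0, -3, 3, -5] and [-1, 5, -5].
y[0] = 0×-1 = 0; y[1] = 0×5 + -3×-1 = 3; y[2] = 0×-5 + -3×5 + 3×-1 = -18; y[3] = -3×-5 + 3×5 + -5×-1 = 35; y[4] = 3×-5 + -5×5 = -40; y[5] = -5×-5 = 25

[0, 3, -18, 35, -40, 25]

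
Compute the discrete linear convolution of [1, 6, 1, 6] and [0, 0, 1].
y[0] = 1×0 = 0; y[1] = 1×0 + 6×0 = 0; y[2] = 1×1 + 6×0 + 1×0 = 1; y[3] = 6×1 + 1×0 + 6×0 = 6; y[4] = 1×1 + 6×0 = 1; y[5] = 6×1 = 6

[0, 0, 1, 6, 1, 6]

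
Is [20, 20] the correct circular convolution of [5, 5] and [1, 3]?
Recompute circular convolution of [5, 5] and [1, 3]: y[0] = 5×1 + 5×3 = 20; y[1] = 5×3 + 5×1 = 20 → [20, 20]. Given [20, 20] matches, so answer: Yes

Yes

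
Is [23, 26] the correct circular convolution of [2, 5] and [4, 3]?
Recompute circular convolution of [2, 5] and [4, 3]: y[0] = 2×4 + 5×3 = 23; y[1] = 2×3 + 5×4 = 26 → [23, 26]. Given [23, 26] matches, so answer: Yes

Yes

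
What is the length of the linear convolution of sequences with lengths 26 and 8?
Linear/full convolution length: m + n - 1 = 26 + 8 - 1 = 33

33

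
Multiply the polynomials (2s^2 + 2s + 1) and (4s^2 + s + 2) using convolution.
Ascending coefficients: a = [1, 2, 2], b = [2, 1, 4]. c[0] = 1×2 = 2; c[1] = 1×1 + 2×2 = 5; c[2] = 1×4 + 2×1 + 2×2 = 10; c[3] = 2×4 + 2×1 = 10; c[4] = 2×4 = 8. Result coefficients: [2, 5, 10, 10, 8] → 8s^4 + 10s^3 + 10s^2 + 5s + 2

8s^4 + 10s^3 + 10s^2 + 5s + 2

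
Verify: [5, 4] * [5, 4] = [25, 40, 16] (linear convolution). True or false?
Recompute linear convolution of [5, 4] and [5, 4]: y[0] = 5×5 = 25; y[1] = 5×4 + 4×5 = 40; y[2] = 4×4 = 16 → [25, 40, 16]. Given [25, 40, 16] matches, so answer: Yes

Yes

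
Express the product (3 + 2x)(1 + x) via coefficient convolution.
Ascending coefficients: a = [3, 2], b = [1, 1]. c[0] = 3×1 = 3; c[1] = 3×1 + 2×1 = 5; c[2] = 2×1 = 2. Result coefficients: [3, 5, 2] → 3 + 5x + 2x^2

3 + 5x + 2x^2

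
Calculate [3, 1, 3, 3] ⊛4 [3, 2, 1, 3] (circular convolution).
Use y[k] = Σ_j x[j]·h[(k-j) mod 4]. y[0] = 3×3 + 1×3 + 3×1 + 3×2 = 21; y[1] = 3×2 + 1×3 + 3×3 + 3×1 = 21; y[2] = 3×1 + 1×2 + 3×3 + 3×3 = 23; y[3] = 3×3 + 1×1 + 3×2 + 3×3 = 25. Result: [21, 21, 23, 25]

[21, 21, 23, 25]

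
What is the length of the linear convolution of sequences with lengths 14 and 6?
Linear/full convolution length: m + n - 1 = 14 + 6 - 1 = 19

19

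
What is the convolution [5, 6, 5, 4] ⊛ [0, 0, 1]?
y[0] = 5×0 = 0; y[1] = 5×0 + 6×0 = 0; y[2] = 5×1 + 6×0 + 5×0 = 5; y[3] = 6×1 + 5×0 + 4×0 = 6; y[4] = 5×1 + 4×0 = 5; y[5] = 4×1 = 4

[0, 0, 5, 6, 5, 4]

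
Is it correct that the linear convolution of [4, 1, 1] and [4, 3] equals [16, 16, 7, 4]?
Recompute linear convolution of [4, 1, 1] and [4, 3]: y[0] = 4×4 = 16; y[1] = 4×3 + 1×4 = 16; y[2] = 1×3 + 1×4 = 7; y[3] = 1×3 = 3 → [16, 16, 7, 3]. Compare to given [16, 16, 7, 4]: they differ at index 3: given 4, correct 3, so answer: No

No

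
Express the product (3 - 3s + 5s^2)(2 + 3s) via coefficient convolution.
Ascending coefficients: a = [3, -3, 5], b = [2, 3]. c[0] = 3×2 = 6; c[1] = 3×3 + -3×2 = 3; c[2] = -3×3 + 5×2 = 1; c[3] = 5×3 = 15. Result coefficients: [6, 3, 1, 15] → 6 + 3s + s^2 + 15s^3

6 + 3s + s^2 + 15s^3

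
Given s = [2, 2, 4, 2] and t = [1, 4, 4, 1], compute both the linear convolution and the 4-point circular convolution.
Linear: y_lin[0] = 2×1 = 2; y_lin[1] = 2×4 + 2×1 = 10; y_lin[2] = 2×4 + 2×4 + 4×1 = 20; y_lin[3] = 2×1 + 2×4 + 4×4 + 2×1 = 28; y_lin[4] = 2×1 + 4×4 + 2×4 = 26; y_lin[5] = 4×1 + 2×4 = 12; y_lin[6] = 2×1 = 2 → [2, 10, 20, 28, 26, 12, 2]. Circular (length 4): y[0] = 2×1 + 2×1 + 4×4 + 2×4 = 28; y[1] = 2×4 + 2×1 + 4×1 + 2×4 = 22; y[2] = 2×4 + 2×4 + 4×1 + 2×1 = 22; y[3] = 2×1 + 2×4 + 4×4 + 2×1 = 28 → [28, 22, 22, 28]

Linear: [2, 10, 20, 28, 26, 12, 2], Circular: [28, 22, 22, 28]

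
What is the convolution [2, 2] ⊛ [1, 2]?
y[0] = 2×1 = 2; y[1] = 2×2 + 2×1 = 6; y[2] = 2×2 = 4

[2, 6, 4]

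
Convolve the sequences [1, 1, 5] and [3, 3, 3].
y[0] = 1×3 = 3; y[1] = 1×3 + 1×3 = 6; y[2] = 1×3 + 1×3 + 5×3 = 21; y[3] = 1×3 + 5×3 = 18; y[4] = 5×3 = 15

[3, 6, 21, 18, 15]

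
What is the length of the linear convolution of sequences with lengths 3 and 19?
Linear/full convolution length: m + n - 1 = 3 + 19 - 1 = 21

21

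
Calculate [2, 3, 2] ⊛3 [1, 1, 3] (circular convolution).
Use y[k] = Σ_j a[j]·b[(k-j) mod 3]. y[0] = 2×1 + 3×3 + 2×1 = 13; y[1] = 2×1 + 3×1 + 2×3 = 11; y[2] = 2×3 + 3×1 + 2×1 = 11. Result: [13, 11, 11]

[13, 11, 11]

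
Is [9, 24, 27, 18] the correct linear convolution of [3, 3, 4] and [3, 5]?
Recompute linear convolution of [3, 3, 4] and [3, 5]: y[0] = 3×3 = 9; y[1] = 3×5 + 3×3 = 24; y[2] = 3×5 + 4×3 = 27; y[3] = 4×5 = 20 → [9, 24, 27, 20]. Compare to given [9, 24, 27, 18]: they differ at index 3: given 18, correct 20, so answer: No

No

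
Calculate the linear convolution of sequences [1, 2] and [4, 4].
y[0] = 1×4 = 4; y[1] = 1×4 + 2×4 = 12; y[2] = 2×4 = 8

[4, 12, 8]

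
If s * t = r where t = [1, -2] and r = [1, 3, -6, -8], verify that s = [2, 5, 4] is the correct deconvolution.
Forward-compute [2, 5, 4] * [1, -2]: r[0] = 2×1 = 2; r[1] = 2×-2 + 5×1 = 1; r[2] = 5×-2 + 4×1 = -6; r[3] = 4×-2 = -8 → [2, 1, -6, -8]. Does not match given r = [1, 3, -6, -8].

Not verified. [2, 5, 4] * [1, -2] = [2, 1, -6, -8], which differs from [1, 3, -6, -8] at index 0.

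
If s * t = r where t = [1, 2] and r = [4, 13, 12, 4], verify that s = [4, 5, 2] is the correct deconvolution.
Forward-compute [4, 5, 2] * [1, 2]: r[0] = 4×1 = 4; r[1] = 4×2 + 5×1 = 13; r[2] = 5×2 + 2×1 = 12; r[3] = 2×2 = 4 → [4, 13, 12, 4]. Matches given r = [4, 13, 12, 4], so verified.

Verified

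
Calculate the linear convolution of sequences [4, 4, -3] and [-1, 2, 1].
y[0] = 4×-1 = -4; y[1] = 4×2 + 4×-1 = 4; y[2] = 4×1 + 4×2 + -3×-1 = 15; y[3] = 4×1 + -3×2 = -2; y[4] = -3×1 = -3

[-4, 4, 15, -2, -3]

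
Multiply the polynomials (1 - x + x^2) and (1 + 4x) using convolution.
Ascending coefficients: a = [1, -1, 1], b = [1, 4]. c[0] = 1×1 = 1; c[1] = 1×4 + -1×1 = 3; c[2] = -1×4 + 1×1 = -3; c[3] = 1×4 = 4. Result coefficients: [1, 3, -3, 4] → 1 + 3x - 3x^2 + 4x^3

1 + 3x - 3x^2 + 4x^3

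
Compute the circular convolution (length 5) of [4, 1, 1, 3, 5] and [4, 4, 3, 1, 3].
Use y[k] = Σ_j u[j]·v[(k-j) mod 5]. y[0] = 4×4 + 1×3 + 1×1 + 3×3 + 5×4 = 49; y[1] = 4×4 + 1×4 + 1×3 + 3×1 + 5×3 = 41; y[2] = 4×3 + 1×4 + 1×4 + 3×3 + 5×1 = 34; y[3] = 4×1 + 1×3 + 1×4 + 3×4 + 5×3 = 38; y[4] = 4×3 + 1×1 + 1×3 + 3×4 + 5×4 = 48. Result: [49, 41, 34, 38, 48]

[49, 41, 34, 38, 48]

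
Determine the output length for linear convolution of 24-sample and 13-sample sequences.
Linear/full convolution length: m + n - 1 = 24 + 13 - 1 = 36

36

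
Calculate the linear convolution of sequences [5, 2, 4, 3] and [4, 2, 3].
y[0] = 5×4 = 20; y[1] = 5×2 + 2×4 = 18; y[2] = 5×3 + 2×2 + 4×4 = 35; y[3] = 2×3 + 4×2 + 3×4 = 26; y[4] = 4×3 + 3×2 = 18; y[5] = 3×3 = 9

[20, 18, 35, 26, 18, 9]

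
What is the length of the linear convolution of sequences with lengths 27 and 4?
Linear/full convolution length: m + n - 1 = 27 + 4 - 1 = 30

30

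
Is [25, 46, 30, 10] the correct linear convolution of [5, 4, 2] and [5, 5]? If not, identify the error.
Recompute linear convolution of [5, 4, 2] and [5, 5]: y[0] = 5×5 = 25; y[1] = 5×5 + 4×5 = 45; y[2] = 4×5 + 2×5 = 30; y[3] = 2×5 = 10 → [25, 45, 30, 10]. Compare to given [25, 46, 30, 10]: they differ at index 1: given 46, correct 45, so answer: No

No. Error at index 1: given 46, correct 45.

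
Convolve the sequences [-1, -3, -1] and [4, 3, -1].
y[0] = -1×4 = -4; y[1] = -1×3 + -3×4 = -15; y[2] = -1×-1 + -3×3 + -1×4 = -12; y[3] = -3×-1 + -1×3 = 0; y[4] = -1×-1 = 1

[-4, -15, -12, 0, 1]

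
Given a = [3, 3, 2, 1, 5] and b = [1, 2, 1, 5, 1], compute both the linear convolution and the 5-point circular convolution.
Linear: y_lin[0] = 3×1 = 3; y_lin[1] = 3×2 + 3×1 = 9; y_lin[2] = 3×1 + 3×2 + 2×1 = 11; y_lin[3] = 3×5 + 3×1 + 2×2 + 1×1 = 23; y_lin[4] = 3×1 + 3×5 + 2×1 + 1×2 + 5×1 = 27; y_lin[5] = 3×1 + 2×5 + 1×1 + 5×2 = 24; y_lin[6] = 2×1 + 1×5 + 5×1 = 12; y_lin[7] = 1×1 + 5×5 = 26; y_lin[8] = 5×1 = 5 → [3, 9, 11, 23, 27, 24, 12, 26, 5]. Circular (length 5): y[0] = 3×1 + 3×1 + 2×5 + 1×1 + 5×2 = 27; y[1] = 3×2 + 3×1 + 2×1 + 1×5 + 5×1 = 21; y[2] = 3×1 + 3×2 + 2×1 + 1×1 + 5×5 = 37; y[3] = 3×5 + 3×1 + 2×2 + 1×1 + 5×1 = 28; y[4] = 3×1 + 3×5 + 2×1 + 1×2 + 5×1 = 27 → [27, 21, 37, 28, 27]

Linear: [3, 9, 11, 23, 27, 24, 12, 26, 5], Circular: [27, 21, 37, 28, 27]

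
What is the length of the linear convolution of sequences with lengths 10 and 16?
Linear/full convolution length: m + n - 1 = 10 + 16 - 1 = 25

25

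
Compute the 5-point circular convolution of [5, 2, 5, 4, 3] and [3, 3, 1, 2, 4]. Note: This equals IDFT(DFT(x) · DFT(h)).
Either evaluate y[k] = Σ_j x[j]·h[(k-j) mod 5] directly, or use IDFT(DFT(x) · DFT(h)). y[0] = 5×3 + 2×4 + 5×2 + 4×1 + 3×3 = 46; y[1] = 5×3 + 2×3 + 5×4 + 4×2 + 3×1 = 52; y[2] = 5×1 + 2×3 + 5×3 + 4×4 + 3×2 = 48; y[3] = 5×2 + 2×1 + 5×3 + 4×3 + 3×4 = 51; y[4] = 5×4 + 2×2 + 5×1 + 4×3 + 3×3 = 50. Result: [46, 52, 48, 51, 50]

[46, 52, 48, 51, 50]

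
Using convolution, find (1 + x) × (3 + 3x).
Ascending coefficients: a = [1, 1], b = [3, 3]. c[0] = 1×3 = 3; c[1] = 1×3 + 1×3 = 6; c[2] = 1×3 = 3. Result coefficients: [3, 6, 3] → 3 + 6x + 3x^2

3 + 6x + 3x^2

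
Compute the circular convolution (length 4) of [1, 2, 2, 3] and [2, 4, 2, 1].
Use y[k] = Σ_j u[j]·v[(k-j) mod 4]. y[0] = 1×2 + 2×1 + 2×2 + 3×4 = 20; y[1] = 1×4 + 2×2 + 2×1 + 3×2 = 16; y[2] = 1×2 + 2×4 + 2×2 + 3×1 = 17; y[3] = 1×1 + 2×2 + 2×4 + 3×2 = 19. Result: [20, 16, 17, 19]

[20, 16, 17, 19]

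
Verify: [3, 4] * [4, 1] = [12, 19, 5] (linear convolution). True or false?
Recompute linear convolution of [3, 4] and [4, 1]: y[0] = 3×4 = 12; y[1] = 3×1 + 4×4 = 19; y[2] = 4×1 = 4 → [12, 19, 4]. Compare to given [12, 19, 5]: they differ at index 2: given 5, correct 4, so answer: No

No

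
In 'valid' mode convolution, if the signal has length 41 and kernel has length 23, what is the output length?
'Valid' mode counts only positions where the kernel fully overlaps the signal: m - n + 1 = 41 - 23 + 1 = 19

19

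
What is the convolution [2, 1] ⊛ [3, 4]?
y[0] = 2×3 = 6; y[1] = 2×4 + 1×3 = 11; y[2] = 1×4 = 4

[6, 11, 4]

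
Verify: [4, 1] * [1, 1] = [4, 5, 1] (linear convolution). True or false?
Recompute linear convolution of [4, 1] and [1, 1]: y[0] = 4×1 = 4; y[1] = 4×1 + 1×1 = 5; y[2] = 1×1 = 1 → [4, 5, 1]. Given [4, 5, 1] matches, so answer: Yes

Yes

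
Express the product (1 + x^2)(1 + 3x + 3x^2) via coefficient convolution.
Ascending coefficients: a = [1, 0, 1], b = [1, 3, 3]. c[0] = 1×1 = 1; c[1] = 1×3 + 0×1 = 3; c[2] = 1×3 + 0×3 + 1×1 = 4; c[3] = 0×3 + 1×3 = 3; c[4] = 1×3 = 3. Result coefficients: [1, 3, 4, 3, 3] → 1 + 3x + 4x^2 + 3x^3 + 3x^4

1 + 3x + 4x^2 + 3x^3 + 3x^4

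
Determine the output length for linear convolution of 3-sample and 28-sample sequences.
Linear/full convolution length: m + n - 1 = 3 + 28 - 1 = 30

30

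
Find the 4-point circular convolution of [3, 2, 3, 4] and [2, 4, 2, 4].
Use y[k] = Σ_j u[j]·v[(k-j) mod 4]. y[0] = 3×2 + 2×4 + 3×2 + 4×4 = 36; y[1] = 3×4 + 2×2 + 3×4 + 4×2 = 36; y[2] = 3×2 + 2×4 + 3×2 + 4×4 = 36; y[3] = 3×4 + 2×2 + 3×4 + 4×2 = 36. Result: [36, 36, 36, 36]

[36, 36, 36, 36]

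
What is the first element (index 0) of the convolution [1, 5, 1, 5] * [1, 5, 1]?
Use y[k] = Σ_i a[i]·b[k-i] at k=0. y[0] = 1×1 = 1

1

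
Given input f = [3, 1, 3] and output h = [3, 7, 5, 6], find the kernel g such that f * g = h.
Output length 4 = len(f) + len(g) - 1 ⇒ len(g) = 2. Solve g forward using g[k] = (h[k] - Σ_{i≥1} f[i]·g[k-i]) / f[0]: g[0] = h[0] / f[0] = 3 / 3 = 1; g[1] = (h[1] - 1×1) / f[0] = (7 - 1×1) / 3 = 2. So g = [1, 2]. Forward-check [3, 1, 3] * [1, 2]: h[0] = 3×1 = 3; h[1] = 3×2 + 1×1 = 7; h[2] = 1×2 + 3×1 = 5; h[3] = 3×2 = 6 → [3, 7, 5, 6] ✓

[1, 2]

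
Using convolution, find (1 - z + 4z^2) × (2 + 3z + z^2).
Ascending coefficients: a = [1, -1, 4], b = [2, 3, 1]. c[0] = 1×2 = 2; c[1] = 1×3 + -1×2 = 1; c[2] = 1×1 + -1×3 + 4×2 = 6; c[3] = -1×1 + 4×3 = 11; c[4] = 4×1 = 4. Result coefficients: [2, 1, 6, 11, 4] → 2 + z + 6z^2 + 11z^3 + 4z^4

2 + z + 6z^2 + 11z^3 + 4z^4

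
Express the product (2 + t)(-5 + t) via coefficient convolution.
Ascending coefficients: a = [2, 1], b = [-5, 1]. c[0] = 2×-5 = -10; c[1] = 2×1 + 1×-5 = -3; c[2] = 1×1 = 1. Result coefficients: [-10, -3, 1] → -10 - 3t + t^2

-10 - 3t + t^2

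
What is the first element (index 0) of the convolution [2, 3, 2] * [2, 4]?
Use y[k] = Σ_i a[i]·b[k-i] at k=0. y[0] = 2×2 = 4

4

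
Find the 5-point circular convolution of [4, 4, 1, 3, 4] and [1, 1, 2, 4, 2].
Use y[k] = Σ_j u[j]·v[(k-j) mod 5]. y[0] = 4×1 + 4×2 + 1×4 + 3×2 + 4×1 = 26; y[1] = 4×1 + 4×1 + 1×2 + 3×4 + 4×2 = 30; y[2] = 4×2 + 4×1 + 1×1 + 3×2 + 4×4 = 35; y[3] = 4×4 + 4×2 + 1×1 + 3×1 + 4×2 = 36; y[4] = 4×2 + 4×4 + 1×2 + 3×1 + 4×1 = 33. Result: [26, 30, 35, 36, 33]

[26, 30, 35, 36, 33]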